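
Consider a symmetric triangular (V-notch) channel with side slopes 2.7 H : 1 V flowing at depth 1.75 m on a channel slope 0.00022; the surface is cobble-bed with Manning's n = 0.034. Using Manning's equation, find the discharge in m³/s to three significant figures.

3.16 m³/s

A = z·y² = 2.7×1.75² = 8.269 m²
P = 2y√(1+z²) = 2×1.75×√(1+2.7²) = 10.08 m
R = A/P = 8.269/10.08 = 0.8205 m
Q = (1/n)·A·R^(2/3)·S^(1/2) = (1/0.034) × 8.269 × 0.8205^(2/3) × 0.00022^(1/2) = 3.162 m³/s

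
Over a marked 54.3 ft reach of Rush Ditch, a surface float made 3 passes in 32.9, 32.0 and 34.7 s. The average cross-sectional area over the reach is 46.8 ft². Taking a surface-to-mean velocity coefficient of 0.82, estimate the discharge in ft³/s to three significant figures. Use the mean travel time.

t̄ = (32.9 + 32.0 + 34.7) / 3 = 33.2 s
v_surface = L / t̄ = 54.3 / 33.2 = 1.636 ft/s
v_mean = 0.82 × 1.636 = 1.341 ft/s
Q = A × v_mean = 46.8 × 1.341 = 62.77 ft³/s

62.8 ft³/s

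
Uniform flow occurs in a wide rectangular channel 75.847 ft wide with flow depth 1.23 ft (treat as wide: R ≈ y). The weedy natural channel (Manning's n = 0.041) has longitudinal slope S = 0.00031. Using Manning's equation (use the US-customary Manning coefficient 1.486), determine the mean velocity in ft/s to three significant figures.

A = b·y = 75.847 × 1.23 = 93.29 ft²
Wide channel: R ≈ y = 1.23 ft
Q = (1.486/n)·A·R^(2/3)·S^(1/2) = (1.486/0.041) × 93.29 × 1.230^(2/3) × 0.00031^(1/2) = 68.34 ft³/s
V = Q/A = 68.34/93.29 = 0.7326 ft/s

0.733 ft/s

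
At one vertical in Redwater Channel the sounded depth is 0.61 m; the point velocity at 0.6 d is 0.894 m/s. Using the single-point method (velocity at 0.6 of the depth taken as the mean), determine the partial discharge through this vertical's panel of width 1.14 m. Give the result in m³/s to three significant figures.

0.622 m³/s

v̄ = v₀.₆ = 0.894 m/s
q = v̄ × d × w = 0.8940 × 0.61 × 1.14 = 0.6217 m³/s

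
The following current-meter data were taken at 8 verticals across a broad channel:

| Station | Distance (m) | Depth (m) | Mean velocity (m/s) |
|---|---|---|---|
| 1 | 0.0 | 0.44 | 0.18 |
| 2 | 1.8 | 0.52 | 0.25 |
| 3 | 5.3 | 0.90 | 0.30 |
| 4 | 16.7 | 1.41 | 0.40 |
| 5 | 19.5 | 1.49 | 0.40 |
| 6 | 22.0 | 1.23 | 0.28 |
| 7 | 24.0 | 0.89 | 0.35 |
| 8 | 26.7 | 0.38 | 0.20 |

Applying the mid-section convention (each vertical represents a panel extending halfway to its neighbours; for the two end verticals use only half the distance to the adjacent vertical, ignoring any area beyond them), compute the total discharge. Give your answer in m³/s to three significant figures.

9.62 m³/s

w_1 = (1.8 − 0.0)/2 = 0.9 m; q_1 = 0.18 × 0.44 × 0.9 = 0.07128 m³/s
w_2 = (5.3 − 0.0)/2 = 2.65 m; q_2 = 0.25 × 0.52 × 2.65 = 0.3445 m³/s
w_3 = (16.7 − 1.8)/2 = 7.45 m; q_3 = 0.30 × 0.90 × 7.45 = 2.012 m³/s
w_4 = (19.5 − 5.3)/2 = 7.1 m; q_4 = 0.40 × 1.41 × 7.1 = 4.004 m³/s
w_5 = (22.0 − 16.7)/2 = 2.65 m; q_5 = 0.40 × 1.49 × 2.65 = 1.579 m³/s
w_6 = (24.0 − 19.5)/2 = 2.25 m; q_6 = 0.28 × 1.23 × 2.25 = 0.7749 m³/s
w_7 = (26.7 − 22.0)/2 = 2.35 m; q_7 = 0.35 × 0.89 × 2.35 = 0.7320 m³/s
w_8 = (26.7 − 24.0)/2 = 1.35 m; q_8 = 0.20 × 0.38 × 1.35 = 0.1026 m³/s
Q = Σ qᵢ = 9.621 m³/s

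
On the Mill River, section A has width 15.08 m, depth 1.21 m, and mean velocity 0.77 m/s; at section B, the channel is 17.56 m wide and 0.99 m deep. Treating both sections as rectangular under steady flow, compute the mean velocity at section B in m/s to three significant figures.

Q = A₁V₁ = (15.08×1.21) × 0.77 = 14.05 m³/s
A₂ = 17.56 × 0.99 = 17.38 m²
V₂ = Q/A₂ = 14.05/17.38 = 0.8082 m/s

0.808 m/s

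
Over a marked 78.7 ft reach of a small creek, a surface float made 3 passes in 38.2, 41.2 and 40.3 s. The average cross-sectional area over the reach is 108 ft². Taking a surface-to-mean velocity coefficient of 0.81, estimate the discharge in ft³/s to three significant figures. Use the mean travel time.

t̄ = (38.2 + 41.2 + 40.3) / 3 = 39.9 s
v_surface = L / t̄ = 78.7 / 39.9 = 1.972 ft/s
v_mean = 0.81 × 1.972 = 1.598 ft/s
Q = A × v_mean = 108 × 1.598 = 172.5 ft³/s

173 ft³/s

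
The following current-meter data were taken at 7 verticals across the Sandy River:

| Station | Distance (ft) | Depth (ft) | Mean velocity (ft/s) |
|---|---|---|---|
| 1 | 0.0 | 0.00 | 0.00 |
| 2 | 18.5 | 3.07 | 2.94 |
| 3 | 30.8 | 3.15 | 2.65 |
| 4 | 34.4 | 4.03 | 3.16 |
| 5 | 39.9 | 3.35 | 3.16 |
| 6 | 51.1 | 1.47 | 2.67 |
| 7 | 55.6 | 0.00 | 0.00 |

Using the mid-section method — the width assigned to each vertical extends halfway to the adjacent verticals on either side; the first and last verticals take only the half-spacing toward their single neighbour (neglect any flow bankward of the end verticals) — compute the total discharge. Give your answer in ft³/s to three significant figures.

383 ft³/s

w_2 = (30.8 − 0.0)/2 = 15.4 ft; q_2 = 2.94 × 3.07 × 15.4 = 139.0 ft³/s
w_3 = (34.4 − 18.5)/2 = 7.95 ft; q_3 = 2.65 × 3.15 × 7.95 = 66.36 ft³/s
w_4 = (39.9 − 30.8)/2 = 4.55 ft; q_4 = 3.16 × 4.03 × 4.55 = 57.94 ft³/s
w_5 = (51.1 − 34.4)/2 = 8.35 ft; q_5 = 3.16 × 3.35 × 8.35 = 88.39 ft³/s
w_6 = (55.6 − 39.9)/2 = 7.85 ft; q_6 = 2.67 × 1.47 × 7.85 = 30.81 ft³/s
Stations 1, 7 contribute zero (depth or velocity is 0).
Q = Σ qᵢ = 382.5 ft³/s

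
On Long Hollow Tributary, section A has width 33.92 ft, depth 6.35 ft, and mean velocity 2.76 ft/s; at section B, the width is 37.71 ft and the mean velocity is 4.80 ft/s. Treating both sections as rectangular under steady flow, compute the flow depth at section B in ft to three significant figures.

Q = A₁V₁ = (33.92×6.35) × 2.76 = 594.5 ft³/s
d₂ = Q/(b₂ V₂) = 594.5/(37.71×4.80) = 3.284 ft

3.28 ft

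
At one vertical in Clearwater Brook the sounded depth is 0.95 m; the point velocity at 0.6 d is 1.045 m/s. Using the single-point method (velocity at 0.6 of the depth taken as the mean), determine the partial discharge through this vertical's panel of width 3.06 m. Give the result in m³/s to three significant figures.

v̄ = v₀.₆ = 1.045 m/s
q = v̄ × d × w = 1.045 × 0.95 × 3.06 = 3.038 m³/s

3.04 m³/s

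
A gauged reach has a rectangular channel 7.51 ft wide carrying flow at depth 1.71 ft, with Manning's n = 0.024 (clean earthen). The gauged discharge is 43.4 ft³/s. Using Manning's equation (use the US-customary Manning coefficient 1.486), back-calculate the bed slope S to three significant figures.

A = b·y = 7.51 × 1.71 = 12.84 ft²
P = b + 2y = 7.51 + 2×1.71 = 10.93 ft
R = A/P = 12.84/10.93 = 1.175 ft
S = (Q·n / (1.486·A·R^(2/3)))² = (43.4×0.024 / (1.486×12.84×1.113))² = 0.002403

0.00240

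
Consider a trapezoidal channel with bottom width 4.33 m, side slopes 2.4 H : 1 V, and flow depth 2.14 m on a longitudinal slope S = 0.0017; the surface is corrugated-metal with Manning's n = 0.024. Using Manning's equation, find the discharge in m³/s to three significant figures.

A = (b + z·y)·y = (4.33 + 2.4×2.14)×2.14 = 20.26 m²
P = b + 2y√(1+z²) = 4.33 + 2×2.14×√(1+2.4²) = 15.46 m
R = A/P = 20.26/15.46 = 1.310 m
Q = (1/n)·A·R^(2/3)·S^(1/2) = (1/0.024) × 20.26 × 1.310^(2/3) × 0.0017^(1/2) = 41.68 m³/s

41.7 m³/s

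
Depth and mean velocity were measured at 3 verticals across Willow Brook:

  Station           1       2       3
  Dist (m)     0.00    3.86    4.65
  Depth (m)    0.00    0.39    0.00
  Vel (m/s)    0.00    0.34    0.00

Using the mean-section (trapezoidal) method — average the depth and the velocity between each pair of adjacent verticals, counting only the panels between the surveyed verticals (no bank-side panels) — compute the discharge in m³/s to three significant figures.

Panel 1-2: Δb = 3.86 m, d̄ = (0.00+0.39)/2 = 0.195, v̄ = (0.00+0.34)/2 = 0.17 → q = 3.86×0.195×0.17 = 0.1280 m³/s
Panel 2-3: Δb = 0.79 m, d̄ = (0.39+0.00)/2 = 0.195, v̄ = (0.34+0.00)/2 = 0.17 → q = 0.79×0.195×0.17 = 0.02619 m³/s
Q = Σ q = 0.1541 m³/s

0.154 m³/s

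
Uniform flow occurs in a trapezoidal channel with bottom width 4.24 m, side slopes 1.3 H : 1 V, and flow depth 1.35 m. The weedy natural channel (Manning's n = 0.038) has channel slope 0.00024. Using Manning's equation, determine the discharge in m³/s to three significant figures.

A = (b + z·y)·y = (4.24 + 1.3×1.35)×1.35 = 8.093 m²
P = b + 2y√(1+z²) = 4.24 + 2×1.35×√(1+1.3²) = 8.668 m
R = A/P = 8.093/8.668 = 0.9337 m
Q = (1/n)·A·R^(2/3)·S^(1/2) = (1/0.038) × 8.093 × 0.9337^(2/3) × 0.00024^(1/2) = 3.152 m³/s

3.15 m³/s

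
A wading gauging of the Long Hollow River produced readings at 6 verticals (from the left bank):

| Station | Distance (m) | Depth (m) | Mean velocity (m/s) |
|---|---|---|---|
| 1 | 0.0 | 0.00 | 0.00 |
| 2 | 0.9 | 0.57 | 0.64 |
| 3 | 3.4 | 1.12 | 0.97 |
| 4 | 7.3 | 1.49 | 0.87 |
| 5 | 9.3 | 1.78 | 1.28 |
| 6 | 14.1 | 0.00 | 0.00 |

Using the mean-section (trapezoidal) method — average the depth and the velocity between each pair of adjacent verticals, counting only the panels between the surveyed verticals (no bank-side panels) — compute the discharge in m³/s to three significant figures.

Panel 1-2: Δb = 0.9 m, d̄ = (0.00+0.57)/2 = 0.285, v̄ = (0.00+0.64)/2 = 0.32 → q = 0.9×0.285×0.32 = 0.08208 m³/s
Panel 2-3: Δb = 2.5 m, d̄ = (0.57+1.12)/2 = 0.845, v̄ = (0.64+0.97)/2 = 0.805 → q = 2.5×0.845×0.805 = 1.701 m³/s
Panel 3-4: Δb = 3.9 m, d̄ = (1.12+1.49)/2 = 1.305, v̄ = (0.97+0.87)/2 = 0.92 → q = 3.9×1.305×0.92 = 4.682 m³/s
Panel 4-5: Δb = 2 m, d̄ = (1.49+1.78)/2 = 1.635, v̄ = (0.87+1.28)/2 = 1.075 → q = 2×1.635×1.075 = 3.515 m³/s
Panel 5-6: Δb = 4.8 m, d̄ = (1.78+0.00)/2 = 0.89, v̄ = (1.28+0.00)/2 = 0.64 → q = 4.8×0.89×0.64 = 2.734 m³/s
Q = Σ q = 12.71 m³/s

12.7 m³/s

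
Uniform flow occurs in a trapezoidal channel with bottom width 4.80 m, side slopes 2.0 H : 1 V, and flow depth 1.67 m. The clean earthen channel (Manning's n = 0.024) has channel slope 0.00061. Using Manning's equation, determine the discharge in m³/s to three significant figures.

A = (b + z·y)·y = (4.80 + 2.0×1.67)×1.67 = 13.59 m²
P = b + 2y√(1+z²) = 4.80 + 2×1.67×√(1+2.0²) = 12.27 m
R = A/P = 13.59/12.27 = 1.108 m
Q = (1/n)·A·R^(2/3)·S^(1/2) = (1/0.024) × 13.59 × 1.108^(2/3) × 0.00061^(1/2) = 14.98 m³/s

15.0 m³/s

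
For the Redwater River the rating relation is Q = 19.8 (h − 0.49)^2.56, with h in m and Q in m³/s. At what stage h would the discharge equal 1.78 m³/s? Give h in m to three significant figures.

h − h₀ = (Q/C)^(1/b) = (1.78/19.8)^(1/2.56) = 0.3902 m
h = 0.49 + 0.3902 = 0.8802 m

0.880 m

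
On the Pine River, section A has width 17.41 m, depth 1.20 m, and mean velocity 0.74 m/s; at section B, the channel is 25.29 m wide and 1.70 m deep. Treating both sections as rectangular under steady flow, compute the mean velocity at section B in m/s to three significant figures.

0.360 m/s

Q = A₁V₁ = (17.41×1.20) × 0.74 = 15.46 m³/s
A₂ = 25.29 × 1.70 = 42.99 m²
V₂ = Q/A₂ = 15.46/42.99 = 0.3596 m/s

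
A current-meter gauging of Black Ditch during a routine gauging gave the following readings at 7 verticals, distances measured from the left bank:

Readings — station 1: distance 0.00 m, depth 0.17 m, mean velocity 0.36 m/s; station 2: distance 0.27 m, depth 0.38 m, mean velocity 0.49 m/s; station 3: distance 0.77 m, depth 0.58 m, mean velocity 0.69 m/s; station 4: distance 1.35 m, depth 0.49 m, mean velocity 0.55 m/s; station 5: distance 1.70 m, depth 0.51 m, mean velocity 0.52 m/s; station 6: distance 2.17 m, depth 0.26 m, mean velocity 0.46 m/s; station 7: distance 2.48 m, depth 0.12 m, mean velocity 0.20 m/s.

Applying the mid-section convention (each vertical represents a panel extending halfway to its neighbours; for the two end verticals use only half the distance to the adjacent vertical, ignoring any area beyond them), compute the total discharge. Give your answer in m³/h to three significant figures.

2090 m³/h

w_1 = (0.27 − 0.00)/2 = 0.135 m; q_1 = 0.36 × 0.17 × 0.135 = 0.008262 m³/s
w_2 = (0.77 − 0.00)/2 = 0.385 m; q_2 = 0.49 × 0.38 × 0.385 = 0.07169 m³/s
w_3 = (1.35 − 0.27)/2 = 0.54 m; q_3 = 0.69 × 0.58 × 0.54 = 0.2161 m³/s
w_4 = (1.70 − 0.77)/2 = 0.465 m; q_4 = 0.55 × 0.49 × 0.465 = 0.1253 m³/s
w_5 = (2.17 − 1.35)/2 = 0.41 m; q_5 = 0.52 × 0.51 × 0.41 = 0.1087 m³/s
w_6 = (2.48 − 1.70)/2 = 0.39 m; q_6 = 0.46 × 0.26 × 0.39 = 0.04664 m³/s
w_7 = (2.48 − 2.17)/2 = 0.155 m; q_7 = 0.20 × 0.12 × 0.155 = 0.003720 m³/s
Q = Σ qᵢ = 0.5805 m³/s
= 0.5805 × 3600 = 2090 m³/h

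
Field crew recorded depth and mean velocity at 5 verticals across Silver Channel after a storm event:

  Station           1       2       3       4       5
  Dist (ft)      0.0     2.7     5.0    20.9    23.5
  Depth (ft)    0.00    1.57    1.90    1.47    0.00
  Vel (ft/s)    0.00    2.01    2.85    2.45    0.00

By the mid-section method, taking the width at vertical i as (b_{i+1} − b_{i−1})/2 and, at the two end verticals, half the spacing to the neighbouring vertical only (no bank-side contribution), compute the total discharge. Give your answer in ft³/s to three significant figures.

90.5 ft³/s

w_2 = (5.0 − 0.0)/2 = 2.5 ft; q_2 = 2.01 × 1.57 × 2.5 = 7.889 ft³/s
w_3 = (20.9 − 2.7)/2 = 9.1 ft; q_3 = 2.85 × 1.90 × 9.1 = 49.28 ft³/s
w_4 = (23.5 − 5.0)/2 = 9.25 ft; q_4 = 2.45 × 1.47 × 9.25 = 33.31 ft³/s
Stations 1, 5 contribute zero (depth or velocity is 0).
Q = Σ qᵢ = 90.48 ft³/s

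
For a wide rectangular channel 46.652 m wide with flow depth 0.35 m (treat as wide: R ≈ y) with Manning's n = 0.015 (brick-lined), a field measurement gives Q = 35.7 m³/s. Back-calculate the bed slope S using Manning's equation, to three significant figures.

0.00436

A = b·y = 46.652 × 0.35 = 16.33 m²
Wide channel: R ≈ y = 0.35 m
S = (Q·n / (1·A·R^(2/3)))² = (35.7×0.015 / (1×16.33×0.4966))² = 0.004361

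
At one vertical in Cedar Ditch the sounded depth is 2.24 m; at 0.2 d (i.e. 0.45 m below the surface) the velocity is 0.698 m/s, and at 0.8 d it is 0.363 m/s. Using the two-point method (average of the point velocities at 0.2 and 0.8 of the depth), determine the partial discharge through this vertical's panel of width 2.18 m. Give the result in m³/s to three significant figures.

v̄ = (0.698 + 0.363) / 2 = 0.5305 m/s
q = v̄ × d × w = 0.5305 × 2.24 × 2.18 = 2.591 m³/s

2.59 m³/s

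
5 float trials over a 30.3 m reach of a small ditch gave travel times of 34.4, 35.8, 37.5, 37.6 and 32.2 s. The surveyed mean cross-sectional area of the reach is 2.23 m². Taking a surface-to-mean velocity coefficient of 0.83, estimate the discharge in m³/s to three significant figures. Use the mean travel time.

t̄ = (34.4 + 35.8 + 37.5 + 37.6 + 32.2) / 5 = 35.5 s
v_surface = L / t̄ = 30.3 / 35.5 = 0.8535 m/s
v_mean = 0.83 × 0.8535 = 0.7084 m/s
Q = A × v_mean = 2.23 × 0.7084 = 1.580 m³/s

1.58 m³/s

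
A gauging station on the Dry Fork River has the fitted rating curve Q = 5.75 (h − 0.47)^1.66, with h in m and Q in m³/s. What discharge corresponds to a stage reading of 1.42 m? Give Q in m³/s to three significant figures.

Q = 5.75 × (1.42 − 0.47)^1.66 = 5.75 × 0.95^1.66 = 5.281 m³/s

5.28 m³/s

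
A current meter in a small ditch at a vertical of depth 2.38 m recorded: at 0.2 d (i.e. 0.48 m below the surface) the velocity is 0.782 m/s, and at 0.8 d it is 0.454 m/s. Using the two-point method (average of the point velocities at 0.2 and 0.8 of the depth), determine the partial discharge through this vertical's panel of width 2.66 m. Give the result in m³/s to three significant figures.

v̄ = (0.782 + 0.454) / 2 = 0.6180 m/s
q = v̄ × d × w = 0.6180 × 2.38 × 2.66 = 3.912 m³/s

3.91 m³/s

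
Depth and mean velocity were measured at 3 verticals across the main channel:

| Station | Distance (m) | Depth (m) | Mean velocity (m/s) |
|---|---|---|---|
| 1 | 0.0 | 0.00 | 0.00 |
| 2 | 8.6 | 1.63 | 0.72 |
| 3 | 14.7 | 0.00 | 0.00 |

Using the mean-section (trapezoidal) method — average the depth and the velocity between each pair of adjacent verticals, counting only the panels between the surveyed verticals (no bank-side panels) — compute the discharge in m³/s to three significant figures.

4.31 m³/s

Panel 1-2: Δb = 8.6 m, d̄ = (0.00+1.63)/2 = 0.815, v̄ = (0.00+0.72)/2 = 0.36 → q = 8.6×0.815×0.36 = 2.523 m³/s
Panel 2-3: Δb = 6.1 m, d̄ = (1.63+0.00)/2 = 0.815, v̄ = (0.72+0.00)/2 = 0.36 → q = 6.1×0.815×0.36 = 1.790 m³/s
Q = Σ q = 4.313 m³/s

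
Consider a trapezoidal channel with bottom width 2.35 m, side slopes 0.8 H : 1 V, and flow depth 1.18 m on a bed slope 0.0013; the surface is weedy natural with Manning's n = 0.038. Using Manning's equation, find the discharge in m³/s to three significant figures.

A = (b + z·y)·y = (2.35 + 0.8×1.18)×1.18 = 3.887 m²
P = b + 2y√(1+z²) = 2.35 + 2×1.18×√(1+0.8²) = 5.372 m
R = A/P = 3.887/5.372 = 0.7235 m
Q = (1/n)·A·R^(2/3)·S^(1/2) = (1/0.038) × 3.887 × 0.7235^(2/3) × 0.0013^(1/2) = 2.972 m³/s

2.97 m³/s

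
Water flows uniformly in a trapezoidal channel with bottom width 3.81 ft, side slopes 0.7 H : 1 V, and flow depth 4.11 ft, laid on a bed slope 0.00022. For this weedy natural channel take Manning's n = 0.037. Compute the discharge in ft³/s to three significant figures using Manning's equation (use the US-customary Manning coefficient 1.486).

25.9 ft³/s

A = (b + z·y)·y = (3.81 + 0.7×4.11)×4.11 = 27.48 ft²
P = b + 2y√(1+z²) = 3.81 + 2×4.11×√(1+0.7²) = 13.84 ft
R = A/P = 27.48/13.84 = 1.985 ft
Q = (1.486/n)·A·R^(2/3)·S^(1/2) = (1.486/0.037) × 27.48 × 1.985^(2/3) × 0.00022^(1/2) = 25.86 ft³/s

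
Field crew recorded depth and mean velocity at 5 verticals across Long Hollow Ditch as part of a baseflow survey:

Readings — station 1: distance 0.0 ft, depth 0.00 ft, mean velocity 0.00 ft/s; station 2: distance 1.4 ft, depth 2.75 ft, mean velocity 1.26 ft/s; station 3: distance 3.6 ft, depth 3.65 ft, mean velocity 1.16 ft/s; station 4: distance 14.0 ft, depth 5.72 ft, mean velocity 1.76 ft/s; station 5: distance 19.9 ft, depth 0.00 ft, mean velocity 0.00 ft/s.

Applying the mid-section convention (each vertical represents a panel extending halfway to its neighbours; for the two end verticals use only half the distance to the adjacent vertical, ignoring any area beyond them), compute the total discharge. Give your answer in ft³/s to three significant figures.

115 ft³/s

w_2 = (3.6 − 0.0)/2 = 1.8 ft; q_2 = 1.26 × 2.75 × 1.8 = 6.237 ft³/s
w_3 = (14.0 − 1.4)/2 = 6.3 ft; q_3 = 1.16 × 3.65 × 6.3 = 26.67 ft³/s
w_4 = (19.9 − 3.6)/2 = 8.15 ft; q_4 = 1.76 × 5.72 × 8.15 = 82.05 ft³/s
Stations 1, 5 contribute zero (depth or velocity is 0).
Q = Σ qᵢ = 115.0 ft³/s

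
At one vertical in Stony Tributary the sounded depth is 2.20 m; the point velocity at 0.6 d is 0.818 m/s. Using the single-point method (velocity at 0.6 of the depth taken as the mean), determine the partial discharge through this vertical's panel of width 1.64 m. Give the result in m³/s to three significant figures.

2.95 m³/s

v̄ = v₀.₆ = 0.818 m/s
q = v̄ × d × w = 0.8180 × 2.20 × 1.64 = 2.951 m³/s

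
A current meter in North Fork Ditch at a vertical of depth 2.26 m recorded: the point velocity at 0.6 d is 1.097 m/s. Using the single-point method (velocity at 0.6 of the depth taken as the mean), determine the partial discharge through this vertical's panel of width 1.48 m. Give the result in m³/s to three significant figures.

v̄ = v₀.₆ = 1.097 m/s
q = v̄ × d × w = 1.097 × 2.26 × 1.48 = 3.669 m³/s

3.67 m³/s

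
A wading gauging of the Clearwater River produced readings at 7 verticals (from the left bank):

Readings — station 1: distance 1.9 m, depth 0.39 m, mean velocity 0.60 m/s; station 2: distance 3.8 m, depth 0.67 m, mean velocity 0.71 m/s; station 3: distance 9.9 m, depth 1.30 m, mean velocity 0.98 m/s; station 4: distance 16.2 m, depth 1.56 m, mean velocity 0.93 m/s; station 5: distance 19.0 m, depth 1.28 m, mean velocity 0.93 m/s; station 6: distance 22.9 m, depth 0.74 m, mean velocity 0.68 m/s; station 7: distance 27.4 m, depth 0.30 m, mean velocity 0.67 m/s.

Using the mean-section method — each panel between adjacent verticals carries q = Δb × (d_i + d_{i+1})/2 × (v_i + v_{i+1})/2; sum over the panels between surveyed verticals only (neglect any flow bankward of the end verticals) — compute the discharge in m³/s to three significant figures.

22.8 m³/s

Panel 1-2: Δb = 1.9 m, d̄ = (0.39+0.67)/2 = 0.53, v̄ = (0.60+0.71)/2 = 0.655 → q = 1.9×0.53×0.655 = 0.6596 m³/s
Panel 2-3: Δb = 6.1 m, d̄ = (0.67+1.30)/2 = 0.985, v̄ = (0.71+0.98)/2 = 0.845 → q = 6.1×0.985×0.845 = 5.077 m³/s
Panel 3-4: Δb = 6.3 m, d̄ = (1.30+1.56)/2 = 1.43, v̄ = (0.98+0.93)/2 = 0.955 → q = 6.3×1.43×0.955 = 8.604 m³/s
Panel 4-5: Δb = 2.8 m, d̄ = (1.56+1.28)/2 = 1.42, v̄ = (0.93+0.93)/2 = 0.93 → q = 2.8×1.42×0.93 = 3.698 m³/s
Panel 5-6: Δb = 3.9 m, d̄ = (1.28+0.74)/2 = 1.01, v̄ = (0.93+0.68)/2 = 0.805 → q = 3.9×1.01×0.805 = 3.171 m³/s
Panel 6-7: Δb = 4.5 m, d̄ = (0.74+0.30)/2 = 0.52, v̄ = (0.68+0.67)/2 = 0.675 → q = 4.5×0.52×0.675 = 1.580 m³/s
Q = Σ q = 22.79 m³/s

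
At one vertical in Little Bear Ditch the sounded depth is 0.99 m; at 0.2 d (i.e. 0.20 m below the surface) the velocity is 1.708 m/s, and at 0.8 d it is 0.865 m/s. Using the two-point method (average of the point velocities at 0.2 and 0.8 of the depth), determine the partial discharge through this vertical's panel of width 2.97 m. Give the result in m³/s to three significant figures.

3.78 m³/s

v̄ = (1.708 + 0.865) / 2 = 1.287 m/s
q = v̄ × d × w = 1.287 × 0.99 × 2.97 = 3.783 m³/s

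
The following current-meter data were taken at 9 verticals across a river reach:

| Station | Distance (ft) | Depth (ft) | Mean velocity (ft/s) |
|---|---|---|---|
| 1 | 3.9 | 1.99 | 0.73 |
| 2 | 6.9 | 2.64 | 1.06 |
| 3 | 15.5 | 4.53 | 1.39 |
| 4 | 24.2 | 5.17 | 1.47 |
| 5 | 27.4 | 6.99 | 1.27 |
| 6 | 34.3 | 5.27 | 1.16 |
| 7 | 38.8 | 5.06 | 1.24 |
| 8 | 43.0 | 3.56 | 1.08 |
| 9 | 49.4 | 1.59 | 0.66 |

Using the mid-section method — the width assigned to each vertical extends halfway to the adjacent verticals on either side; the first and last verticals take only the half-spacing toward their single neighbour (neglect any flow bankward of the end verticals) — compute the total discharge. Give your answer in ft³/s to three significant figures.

249 ft³/s

w_1 = (6.9 − 3.9)/2 = 1.5 ft; q_1 = 0.73 × 1.99 × 1.5 = 2.179 ft³/s
w_2 = (15.5 − 3.9)/2 = 5.8 ft; q_2 = 1.06 × 2.64 × 5.8 = 16.23 ft³/s
w_3 = (24.2 − 6.9)/2 = 8.65 ft; q_3 = 1.39 × 4.53 × 8.65 = 54.47 ft³/s
w_4 = (27.4 − 15.5)/2 = 5.95 ft; q_4 = 1.47 × 5.17 × 5.95 = 45.22 ft³/s
w_5 = (34.3 − 24.2)/2 = 5.05 ft; q_5 = 1.27 × 6.99 × 5.05 = 44.83 ft³/s
w_6 = (38.8 − 27.4)/2 = 5.7 ft; q_6 = 1.16 × 5.27 × 5.7 = 34.85 ft³/s
w_7 = (43.0 − 34.3)/2 = 4.35 ft; q_7 = 1.24 × 5.06 × 4.35 = 27.29 ft³/s
w_8 = (49.4 − 38.8)/2 = 5.3 ft; q_8 = 1.08 × 3.56 × 5.3 = 20.38 ft³/s
w_9 = (49.4 − 43.0)/2 = 3.2 ft; q_9 = 0.66 × 1.59 × 3.2 = 3.358 ft³/s
Q = Σ qᵢ = 248.8 ft³/s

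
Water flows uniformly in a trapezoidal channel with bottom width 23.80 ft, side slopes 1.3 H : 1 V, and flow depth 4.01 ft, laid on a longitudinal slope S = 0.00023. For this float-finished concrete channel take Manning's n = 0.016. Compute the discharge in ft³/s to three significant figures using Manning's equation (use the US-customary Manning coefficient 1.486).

A = (b + z·y)·y = (23.80 + 1.3×4.01)×4.01 = 116.3 ft²
P = b + 2y√(1+z²) = 23.80 + 2×4.01×√(1+1.3²) = 36.95 ft
R = A/P = 116.3/36.95 = 3.148 ft
Q = (1.486/n)·A·R^(2/3)·S^(1/2) = (1.486/0.016) × 116.3 × 3.148^(2/3) × 0.00023^(1/2) = 352.0 ft³/s

352 ft³/s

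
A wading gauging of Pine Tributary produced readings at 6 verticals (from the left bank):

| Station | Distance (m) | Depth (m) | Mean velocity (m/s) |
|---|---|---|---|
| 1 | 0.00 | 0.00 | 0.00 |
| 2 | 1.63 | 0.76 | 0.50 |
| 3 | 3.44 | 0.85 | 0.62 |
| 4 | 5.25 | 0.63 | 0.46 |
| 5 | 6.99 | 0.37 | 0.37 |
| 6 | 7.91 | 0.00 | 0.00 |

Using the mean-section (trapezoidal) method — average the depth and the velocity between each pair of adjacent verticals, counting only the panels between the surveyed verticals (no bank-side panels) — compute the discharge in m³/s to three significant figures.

2.09 m³/s

Panel 1-2: Δb = 1.63 m, d̄ = (0.00+0.76)/2 = 0.38, v̄ = (0.00+0.50)/2 = 0.25 → q = 1.63×0.38×0.25 = 0.1549 m³/s
Panel 2-3: Δb = 1.81 m, d̄ = (0.76+0.85)/2 = 0.805, v̄ = (0.50+0.62)/2 = 0.56 → q = 1.81×0.805×0.56 = 0.8159 m³/s
Panel 3-4: Δb = 1.81 m, d̄ = (0.85+0.63)/2 = 0.74, v̄ = (0.62+0.46)/2 = 0.54 → q = 1.81×0.74×0.54 = 0.7233 m³/s
Panel 4-5: Δb = 1.74 m, d̄ = (0.63+0.37)/2 = 0.5, v̄ = (0.46+0.37)/2 = 0.415 → q = 1.74×0.5×0.415 = 0.3611 m³/s
Panel 5-6: Δb = 0.92 m, d̄ = (0.37+0.00)/2 = 0.185, v̄ = (0.37+0.00)/2 = 0.185 → q = 0.92×0.185×0.185 = 0.03149 m³/s
Q = Σ q = 2.087 m³/s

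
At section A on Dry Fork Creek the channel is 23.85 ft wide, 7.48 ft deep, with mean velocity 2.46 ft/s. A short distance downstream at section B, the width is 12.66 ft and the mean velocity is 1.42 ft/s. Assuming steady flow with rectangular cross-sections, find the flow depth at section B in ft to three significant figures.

Q = A₁V₁ = (23.85×7.48) × 2.46 = 438.9 ft³/s
d₂ = Q/(b₂ V₂) = 438.9/(12.66×1.42) = 24.41 ft

24.4 ft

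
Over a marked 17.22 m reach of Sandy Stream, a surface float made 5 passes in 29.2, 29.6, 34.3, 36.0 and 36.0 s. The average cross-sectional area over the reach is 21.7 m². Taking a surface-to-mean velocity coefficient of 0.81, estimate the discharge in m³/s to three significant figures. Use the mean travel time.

t̄ = (29.2 + 29.6 + 34.3 + 36.0 + 36.0) / 5 = 33.02 s
v_surface = L / t̄ = 17.22 / 33.02 = 0.5215 m/s
v_mean = 0.81 × 0.5215 = 0.4224 m/s
Q = A × v_mean = 21.7 × 0.4224 = 9.166 m³/s

9.17 m³/s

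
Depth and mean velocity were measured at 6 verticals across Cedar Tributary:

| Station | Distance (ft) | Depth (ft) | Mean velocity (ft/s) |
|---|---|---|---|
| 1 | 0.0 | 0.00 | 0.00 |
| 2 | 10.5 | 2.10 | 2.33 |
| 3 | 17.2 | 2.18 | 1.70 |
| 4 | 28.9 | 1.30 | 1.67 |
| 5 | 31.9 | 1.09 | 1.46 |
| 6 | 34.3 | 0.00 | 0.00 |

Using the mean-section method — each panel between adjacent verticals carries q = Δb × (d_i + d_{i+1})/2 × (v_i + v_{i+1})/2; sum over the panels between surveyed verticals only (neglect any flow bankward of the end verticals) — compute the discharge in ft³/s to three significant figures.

Panel 1-2: Δb = 10.5 ft, d̄ = (0.00+2.10)/2 = 1.05, v̄ = (0.00+2.33)/2 = 1.165 → q = 10.5×1.05×1.165 = 12.84 ft³/s
Panel 2-3: Δb = 6.7 ft, d̄ = (2.10+2.18)/2 = 2.14, v̄ = (2.33+1.70)/2 = 2.015 → q = 6.7×2.14×2.015 = 28.89 ft³/s
Panel 3-4: Δb = 11.7 ft, d̄ = (2.18+1.30)/2 = 1.74, v̄ = (1.70+1.67)/2 = 1.685 → q = 11.7×1.74×1.685 = 34.30 ft³/s
Panel 4-5: Δb = 3 ft, d̄ = (1.30+1.09)/2 = 1.195, v̄ = (1.67+1.46)/2 = 1.565 → q = 3×1.195×1.565 = 5.611 ft³/s
Panel 5-6: Δb = 2.4 ft, d̄ = (1.09+0.00)/2 = 0.545, v̄ = (1.46+0.00)/2 = 0.73 → q = 2.4×0.545×0.73 = 0.9548 ft³/s
Q = Σ q = 82.60 ft³/s

82.6 ft³/s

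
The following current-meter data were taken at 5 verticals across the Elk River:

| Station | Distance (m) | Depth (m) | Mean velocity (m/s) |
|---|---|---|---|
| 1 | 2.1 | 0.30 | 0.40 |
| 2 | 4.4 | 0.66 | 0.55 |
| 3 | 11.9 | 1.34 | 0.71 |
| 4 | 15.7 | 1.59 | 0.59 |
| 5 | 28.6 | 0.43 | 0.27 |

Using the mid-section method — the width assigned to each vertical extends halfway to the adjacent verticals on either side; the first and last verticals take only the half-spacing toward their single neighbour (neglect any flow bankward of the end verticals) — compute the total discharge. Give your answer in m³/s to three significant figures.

w_1 = (4.4 − 2.1)/2 = 1.15 m; q_1 = 0.40 × 0.30 × 1.15 = 0.1380 m³/s
w_2 = (11.9 − 2.1)/2 = 4.9 m; q_2 = 0.55 × 0.66 × 4.9 = 1.779 m³/s
w_3 = (15.7 − 4.4)/2 = 5.65 m; q_3 = 0.71 × 1.34 × 5.65 = 5.375 m³/s
w_4 = (28.6 − 11.9)/2 = 8.35 m; q_4 = 0.59 × 1.59 × 8.35 = 7.833 m³/s
w_5 = (28.6 − 15.7)/2 = 6.45 m; q_5 = 0.27 × 0.43 × 6.45 = 0.7488 m³/s
Q = Σ qᵢ = 15.87 m³/s

15.9 m³/s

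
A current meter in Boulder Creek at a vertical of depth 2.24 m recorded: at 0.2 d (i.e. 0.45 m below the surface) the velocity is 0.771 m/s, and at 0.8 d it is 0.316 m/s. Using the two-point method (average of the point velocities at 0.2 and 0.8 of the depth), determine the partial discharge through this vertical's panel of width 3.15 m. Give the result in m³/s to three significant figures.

v̄ = (0.771 + 0.316) / 2 = 0.5435 m/s
q = v̄ × d × w = 0.5435 × 2.24 × 3.15 = 3.835 m³/s

3.83 m³/s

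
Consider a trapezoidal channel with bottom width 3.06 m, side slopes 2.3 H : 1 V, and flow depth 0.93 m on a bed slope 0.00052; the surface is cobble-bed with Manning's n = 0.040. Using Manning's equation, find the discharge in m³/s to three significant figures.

2.02 m³/s

A = (b + z·y)·y = (3.06 + 2.3×0.93)×0.93 = 4.835 m²
P = b + 2y√(1+z²) = 3.06 + 2×0.93×√(1+2.3²) = 7.725 m
R = A/P = 4.835/7.725 = 0.6259 m
Q = (1/n)·A·R^(2/3)·S^(1/2) = (1/0.040) × 4.835 × 0.6259^(2/3) × 0.00052^(1/2) = 2.017 m³/s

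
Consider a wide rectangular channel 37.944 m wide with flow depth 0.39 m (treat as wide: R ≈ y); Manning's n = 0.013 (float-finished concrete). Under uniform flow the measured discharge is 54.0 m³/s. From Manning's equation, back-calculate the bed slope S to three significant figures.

A = b·y = 37.944 × 0.39 = 14.80 m²
Wide channel: R ≈ y = 0.39 m
S = (Q·n / (1·A·R^(2/3)))² = (54.0×0.013 / (1×14.80×0.5338))² = 0.007898

0.00790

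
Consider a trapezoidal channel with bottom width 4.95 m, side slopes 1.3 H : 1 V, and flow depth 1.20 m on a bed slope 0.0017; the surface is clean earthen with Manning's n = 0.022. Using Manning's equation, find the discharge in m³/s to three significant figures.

A = (b + z·y)·y = (4.95 + 1.3×1.20)×1.20 = 7.812 m²
P = b + 2y√(1+z²) = 4.95 + 2×1.20×√(1+1.3²) = 8.886 m
R = A/P = 7.812/8.886 = 0.8791 m
Q = (1/n)·A·R^(2/3)·S^(1/2) = (1/0.022) × 7.812 × 0.8791^(2/3) × 0.0017^(1/2) = 13.44 m³/s

13.4 m³/s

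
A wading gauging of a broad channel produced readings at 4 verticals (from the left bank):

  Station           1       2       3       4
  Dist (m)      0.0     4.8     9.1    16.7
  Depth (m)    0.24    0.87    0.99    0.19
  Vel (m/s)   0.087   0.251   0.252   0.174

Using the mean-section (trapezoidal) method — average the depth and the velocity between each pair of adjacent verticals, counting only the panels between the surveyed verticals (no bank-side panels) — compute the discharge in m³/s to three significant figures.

2.41 m³/s

Panel 1-2: Δb = 4.8 m, d̄ = (0.24+0.87)/2 = 0.555, v̄ = (0.087+0.251)/2 = 0.169 → q = 4.8×0.555×0.169 = 0.4502 m³/s
Panel 2-3: Δb = 4.3 m, d̄ = (0.87+0.99)/2 = 0.93, v̄ = (0.251+0.252)/2 = 0.2515 → q = 4.3×0.93×0.2515 = 1.006 m³/s
Panel 3-4: Δb = 7.6 m, d̄ = (0.99+0.19)/2 = 0.59, v̄ = (0.252+0.174)/2 = 0.213 → q = 7.6×0.59×0.213 = 0.9551 m³/s
Q = Σ q = 2.411 m³/s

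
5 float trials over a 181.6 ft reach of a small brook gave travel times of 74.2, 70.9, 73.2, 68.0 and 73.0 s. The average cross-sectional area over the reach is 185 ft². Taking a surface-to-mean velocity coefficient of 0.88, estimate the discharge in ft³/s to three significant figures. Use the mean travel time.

t̄ = (74.2 + 70.9 + 73.2 + 68.0 + 73.0) / 5 = 71.86 s
v_surface = L / t̄ = 181.6 / 71.86 = 2.527 ft/s
v_mean = 0.88 × 2.527 = 2.224 ft/s
Q = A × v_mean = 185 × 2.224 = 411.4 ft³/s

411 ft³/s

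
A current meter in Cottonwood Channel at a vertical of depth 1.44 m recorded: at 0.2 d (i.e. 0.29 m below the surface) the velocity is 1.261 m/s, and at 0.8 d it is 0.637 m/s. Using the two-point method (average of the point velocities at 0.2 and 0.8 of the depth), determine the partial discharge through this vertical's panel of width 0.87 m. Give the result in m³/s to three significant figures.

1.19 m³/s

v̄ = (1.261 + 0.637) / 2 = 0.9490 m/s
q = v̄ × d × w = 0.9490 × 1.44 × 0.87 = 1.189 m³/s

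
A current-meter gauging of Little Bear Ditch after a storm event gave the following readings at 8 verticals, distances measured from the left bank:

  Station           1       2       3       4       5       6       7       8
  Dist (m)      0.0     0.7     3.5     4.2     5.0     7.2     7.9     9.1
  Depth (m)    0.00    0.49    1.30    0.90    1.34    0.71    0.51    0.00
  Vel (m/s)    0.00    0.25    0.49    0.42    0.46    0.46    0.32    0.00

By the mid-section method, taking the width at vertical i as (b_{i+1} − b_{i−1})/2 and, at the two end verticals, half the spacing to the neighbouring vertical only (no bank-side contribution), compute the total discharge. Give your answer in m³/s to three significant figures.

3.17 m³/s

w_2 = (3.5 − 0.0)/2 = 1.75 m; q_2 = 0.25 × 0.49 × 1.75 = 0.2144 m³/s
w_3 = (4.2 − 0.7)/2 = 1.75 m; q_3 = 0.49 × 1.30 × 1.75 = 1.115 m³/s
w_4 = (5.0 − 3.5)/2 = 0.75 m; q_4 = 0.42 × 0.90 × 0.75 = 0.2835 m³/s
w_5 = (7.2 − 4.2)/2 = 1.5 m; q_5 = 0.46 × 1.34 × 1.5 = 0.9246 m³/s
w_6 = (7.9 − 5.0)/2 = 1.45 m; q_6 = 0.46 × 0.71 × 1.45 = 0.4736 m³/s
w_7 = (9.1 − 7.2)/2 = 0.95 m; q_7 = 0.32 × 0.51 × 0.95 = 0.1550 m³/s
Stations 1, 8 contribute zero (depth or velocity is 0).
Q = Σ qᵢ = 3.166 m³/s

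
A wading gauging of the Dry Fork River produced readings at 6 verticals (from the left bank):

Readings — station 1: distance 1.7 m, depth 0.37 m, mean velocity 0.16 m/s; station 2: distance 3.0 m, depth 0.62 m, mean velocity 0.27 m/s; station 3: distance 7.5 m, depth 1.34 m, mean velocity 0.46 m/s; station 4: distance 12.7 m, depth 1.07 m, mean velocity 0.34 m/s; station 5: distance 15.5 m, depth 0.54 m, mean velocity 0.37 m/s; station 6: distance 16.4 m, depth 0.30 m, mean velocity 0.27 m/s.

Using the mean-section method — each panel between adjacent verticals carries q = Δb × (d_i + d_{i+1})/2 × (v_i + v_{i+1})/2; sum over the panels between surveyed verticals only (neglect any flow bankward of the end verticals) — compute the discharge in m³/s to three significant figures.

5.18 m³/s

Panel 1-2: Δb = 1.3 m, d̄ = (0.37+0.62)/2 = 0.495, v̄ = (0.16+0.27)/2 = 0.215 → q = 1.3×0.495×0.215 = 0.1384 m³/s
Panel 2-3: Δb = 4.5 m, d̄ = (0.62+1.34)/2 = 0.98, v̄ = (0.27+0.46)/2 = 0.365 → q = 4.5×0.98×0.365 = 1.610 m³/s
Panel 3-4: Δb = 5.2 m, d̄ = (1.34+1.07)/2 = 1.205, v̄ = (0.46+0.34)/2 = 0.4 → q = 5.2×1.205×0.4 = 2.506 m³/s
Panel 4-5: Δb = 2.8 m, d̄ = (1.07+0.54)/2 = 0.805, v̄ = (0.34+0.37)/2 = 0.355 → q = 2.8×0.805×0.355 = 0.8002 m³/s
Panel 5-6: Δb = 0.9 m, d̄ = (0.54+0.30)/2 = 0.42, v̄ = (0.37+0.27)/2 = 0.32 → q = 0.9×0.42×0.32 = 0.1210 m³/s
Q = Σ q = 5.176 m³/s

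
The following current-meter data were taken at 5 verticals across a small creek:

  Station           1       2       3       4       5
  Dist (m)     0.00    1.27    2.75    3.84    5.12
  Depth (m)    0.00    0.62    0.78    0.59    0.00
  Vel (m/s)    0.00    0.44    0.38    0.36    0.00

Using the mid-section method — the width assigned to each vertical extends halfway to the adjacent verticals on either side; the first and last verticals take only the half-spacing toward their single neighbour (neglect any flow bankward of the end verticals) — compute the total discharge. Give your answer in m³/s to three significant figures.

1.01 m³/s

w_2 = (2.75 − 0.00)/2 = 1.375 m; q_2 = 0.44 × 0.62 × 1.375 = 0.3751 m³/s
w_3 = (3.84 − 1.27)/2 = 1.285 m; q_3 = 0.38 × 0.78 × 1.285 = 0.3809 m³/s
w_4 = (5.12 − 2.75)/2 = 1.185 m; q_4 = 0.36 × 0.59 × 1.185 = 0.2517 m³/s
Stations 1, 5 contribute zero (depth or velocity is 0).
Q = Σ qᵢ = 1.008 m³/s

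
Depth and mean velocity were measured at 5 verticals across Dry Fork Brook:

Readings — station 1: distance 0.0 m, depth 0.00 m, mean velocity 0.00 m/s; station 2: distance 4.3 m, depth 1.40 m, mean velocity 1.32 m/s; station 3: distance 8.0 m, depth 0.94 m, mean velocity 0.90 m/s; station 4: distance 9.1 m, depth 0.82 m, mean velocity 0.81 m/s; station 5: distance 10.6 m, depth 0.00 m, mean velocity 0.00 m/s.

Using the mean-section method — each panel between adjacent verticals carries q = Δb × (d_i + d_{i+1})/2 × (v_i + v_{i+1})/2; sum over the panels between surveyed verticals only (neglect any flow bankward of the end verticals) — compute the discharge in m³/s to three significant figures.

7.87 m³/s

Panel 1-2: Δb = 4.3 m, d̄ = (0.00+1.40)/2 = 0.7, v̄ = (0.00+1.32)/2 = 0.66 → q = 4.3×0.7×0.66 = 1.987 m³/s
Panel 2-3: Δb = 3.7 m, d̄ = (1.40+0.94)/2 = 1.17, v̄ = (1.32+0.90)/2 = 1.11 → q = 3.7×1.17×1.11 = 4.805 m³/s
Panel 3-4: Δb = 1.1 m, d̄ = (0.94+0.82)/2 = 0.88, v̄ = (0.90+0.81)/2 = 0.855 → q = 1.1×0.88×0.855 = 0.8276 m³/s
Panel 4-5: Δb = 1.5 m, d̄ = (0.82+0.00)/2 = 0.41, v̄ = (0.81+0.00)/2 = 0.405 → q = 1.5×0.41×0.405 = 0.2491 m³/s
Q = Σ q = 7.869 m³/s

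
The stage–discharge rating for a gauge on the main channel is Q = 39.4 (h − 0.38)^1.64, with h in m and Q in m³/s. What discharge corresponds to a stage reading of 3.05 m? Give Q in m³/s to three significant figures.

197 m³/s

Q = 39.4 × (3.05 − 0.38)^1.64 = 39.4 × 2.67^1.64 = 197.2 m³/s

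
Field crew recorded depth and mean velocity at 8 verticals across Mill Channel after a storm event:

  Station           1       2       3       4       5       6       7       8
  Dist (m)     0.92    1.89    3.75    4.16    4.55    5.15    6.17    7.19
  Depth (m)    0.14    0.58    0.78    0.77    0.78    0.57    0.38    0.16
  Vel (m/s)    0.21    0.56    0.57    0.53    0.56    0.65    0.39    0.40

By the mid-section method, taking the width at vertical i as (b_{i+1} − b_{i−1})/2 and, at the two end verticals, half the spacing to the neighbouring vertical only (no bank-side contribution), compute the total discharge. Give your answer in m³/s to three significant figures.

w_1 = (1.89 − 0.92)/2 = 0.485 m; q_1 = 0.21 × 0.14 × 0.485 = 0.01426 m³/s
w_2 = (3.75 − 0.92)/2 = 1.415 m; q_2 = 0.56 × 0.58 × 1.415 = 0.4596 m³/s
w_3 = (4.16 − 1.89)/2 = 1.135 m; q_3 = 0.57 × 0.78 × 1.135 = 0.5046 m³/s
w_4 = (4.55 − 3.75)/2 = 0.4 m; q_4 = 0.53 × 0.77 × 0.4 = 0.1632 m³/s
w_5 = (5.15 − 4.16)/2 = 0.495 m; q_5 = 0.56 × 0.78 × 0.495 = 0.2162 m³/s
w_6 = (6.17 − 4.55)/2 = 0.81 m; q_6 = 0.65 × 0.57 × 0.81 = 0.3001 m³/s
w_7 = (7.19 − 5.15)/2 = 1.02 m; q_7 = 0.39 × 0.38 × 1.02 = 0.1512 m³/s
w_8 = (7.19 − 6.17)/2 = 0.51 m; q_8 = 0.40 × 0.16 × 0.51 = 0.03264 m³/s
Q = Σ qᵢ = 1.842 m³/s

1.84 m³/s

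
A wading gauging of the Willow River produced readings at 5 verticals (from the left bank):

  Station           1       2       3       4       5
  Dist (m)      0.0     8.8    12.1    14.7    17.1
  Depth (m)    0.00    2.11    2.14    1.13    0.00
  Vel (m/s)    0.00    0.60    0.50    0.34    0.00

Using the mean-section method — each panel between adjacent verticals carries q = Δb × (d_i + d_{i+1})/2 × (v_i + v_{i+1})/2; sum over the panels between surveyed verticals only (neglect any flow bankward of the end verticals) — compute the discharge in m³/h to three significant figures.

31200 m³/h

Panel 1-2: Δb = 8.8 m, d̄ = (0.00+2.11)/2 = 1.055, v̄ = (0.00+0.60)/2 = 0.3 → q = 8.8×1.055×0.3 = 2.785 m³/s
Panel 2-3: Δb = 3.3 m, d̄ = (2.11+2.14)/2 = 2.125, v̄ = (0.60+0.50)/2 = 0.55 → q = 3.3×2.125×0.55 = 3.857 m³/s
Panel 3-4: Δb = 2.6 m, d̄ = (2.14+1.13)/2 = 1.635, v̄ = (0.50+0.34)/2 = 0.42 → q = 2.6×1.635×0.42 = 1.785 m³/s
Panel 4-5: Δb = 2.4 m, d̄ = (1.13+0.00)/2 = 0.565, v̄ = (0.34+0.00)/2 = 0.17 → q = 2.4×0.565×0.17 = 0.2305 m³/s
Q = Σ q = 8.658 m³/s
= 8.658 × 3600 = 31170 m³/h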